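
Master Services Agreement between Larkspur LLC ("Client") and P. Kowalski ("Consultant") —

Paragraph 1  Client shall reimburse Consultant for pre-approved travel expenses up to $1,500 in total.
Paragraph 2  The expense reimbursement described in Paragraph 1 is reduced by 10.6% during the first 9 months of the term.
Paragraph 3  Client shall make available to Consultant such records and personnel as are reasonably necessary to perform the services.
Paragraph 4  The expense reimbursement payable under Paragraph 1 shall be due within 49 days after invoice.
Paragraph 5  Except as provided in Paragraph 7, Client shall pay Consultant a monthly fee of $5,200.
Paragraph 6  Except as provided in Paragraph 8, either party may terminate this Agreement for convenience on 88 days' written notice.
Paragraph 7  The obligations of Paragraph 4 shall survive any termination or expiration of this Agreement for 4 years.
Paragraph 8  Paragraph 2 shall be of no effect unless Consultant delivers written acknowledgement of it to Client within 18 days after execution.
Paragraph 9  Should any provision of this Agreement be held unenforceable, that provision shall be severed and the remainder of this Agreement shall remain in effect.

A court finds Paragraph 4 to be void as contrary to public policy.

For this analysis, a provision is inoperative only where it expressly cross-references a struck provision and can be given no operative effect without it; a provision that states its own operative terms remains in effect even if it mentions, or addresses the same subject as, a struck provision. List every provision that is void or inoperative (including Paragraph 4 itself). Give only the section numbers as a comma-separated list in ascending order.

Paragraph 4 is struck. Paragraph 7 merely fixes the survival period for Paragraph 4; with Paragraph 4 gone it has nothing to operate on and falls away. Although Paragraph 5 refers to Paragraph 7, its operative terms do not depend on Paragraph 7, so it remains in effect. Paragraph 9 is a severability clause and preserves every provision that can still be given independent effect. Paragraph 1, Paragraph 2, Paragraph 3, Paragraph 5, Paragraph 6, Paragraph 8, and Paragraph 9 remain in effect.

4, 7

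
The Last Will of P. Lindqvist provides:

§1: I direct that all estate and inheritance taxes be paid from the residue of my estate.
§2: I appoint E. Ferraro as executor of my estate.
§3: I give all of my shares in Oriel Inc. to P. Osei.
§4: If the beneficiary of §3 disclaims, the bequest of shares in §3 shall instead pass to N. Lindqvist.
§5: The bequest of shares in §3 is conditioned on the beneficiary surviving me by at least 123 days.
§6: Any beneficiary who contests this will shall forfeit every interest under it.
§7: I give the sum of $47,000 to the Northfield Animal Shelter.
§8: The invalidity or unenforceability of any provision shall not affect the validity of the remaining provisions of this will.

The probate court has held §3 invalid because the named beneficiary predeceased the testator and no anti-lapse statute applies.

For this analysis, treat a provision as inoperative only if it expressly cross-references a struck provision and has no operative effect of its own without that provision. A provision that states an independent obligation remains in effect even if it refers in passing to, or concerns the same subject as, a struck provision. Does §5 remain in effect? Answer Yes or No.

§3 is struck. §4 operates only by reference to §3, so it falls with §3. §5 merely fixes the survivorship condition on §3; with §3 gone it has nothing to operate on and falls away. Under the severability clause in §8, the remaining provisions continue in force. That leaves §1, §2, §6, §7, and §8 in effect. §5 is among the inoperative provisions, so the answer is no.

No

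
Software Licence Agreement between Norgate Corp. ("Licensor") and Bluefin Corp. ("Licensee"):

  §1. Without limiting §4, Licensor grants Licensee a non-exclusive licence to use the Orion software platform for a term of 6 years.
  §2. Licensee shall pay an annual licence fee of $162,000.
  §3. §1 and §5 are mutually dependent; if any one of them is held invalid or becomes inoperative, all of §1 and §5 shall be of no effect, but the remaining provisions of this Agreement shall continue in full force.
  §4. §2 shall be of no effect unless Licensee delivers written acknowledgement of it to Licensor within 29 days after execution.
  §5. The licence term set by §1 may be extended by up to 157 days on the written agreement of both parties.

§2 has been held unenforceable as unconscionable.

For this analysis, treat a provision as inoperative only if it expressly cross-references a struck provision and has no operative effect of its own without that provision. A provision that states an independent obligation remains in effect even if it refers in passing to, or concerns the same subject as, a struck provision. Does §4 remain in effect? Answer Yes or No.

No

§2 is struck. §4 operates only by reference to §2, so it falls with §2. §1 mentions §4 but its own obligation stands independently of §4, so §1 is not affected. §3 ties §1 and §5 together, but none of those is affected here; the remaining provisions continue in force under §3. The provisions still in force are §1, §3, and §5. §4 is among the inoperative provisions, so the answer is no.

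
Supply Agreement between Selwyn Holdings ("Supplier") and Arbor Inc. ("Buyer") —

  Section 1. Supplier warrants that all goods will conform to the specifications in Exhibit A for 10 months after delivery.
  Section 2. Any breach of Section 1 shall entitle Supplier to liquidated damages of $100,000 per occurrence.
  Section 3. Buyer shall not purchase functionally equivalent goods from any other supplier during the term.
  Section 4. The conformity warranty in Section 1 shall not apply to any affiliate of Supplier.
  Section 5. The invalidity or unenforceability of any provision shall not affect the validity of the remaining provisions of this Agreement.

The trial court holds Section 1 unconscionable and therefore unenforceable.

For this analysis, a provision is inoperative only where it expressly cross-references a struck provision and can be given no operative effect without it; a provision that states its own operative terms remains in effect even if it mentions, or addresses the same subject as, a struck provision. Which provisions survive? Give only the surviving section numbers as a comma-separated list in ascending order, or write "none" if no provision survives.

3, 5

Section 1 is struck. The whole of Section 2 is the liquidated-damages amount, defined by reference to Section 1, so Section 2 cannot stand once Section 1 is removed. Section 4 does nothing except set the carve-out from the conformity warranty by reference to Section 1; with Section 1 gone it has no independent effect and is inoperative. Section 5 is a severability clause and preserves every provision that can still be given independent effect. That leaves Section 3 and Section 5 in effect.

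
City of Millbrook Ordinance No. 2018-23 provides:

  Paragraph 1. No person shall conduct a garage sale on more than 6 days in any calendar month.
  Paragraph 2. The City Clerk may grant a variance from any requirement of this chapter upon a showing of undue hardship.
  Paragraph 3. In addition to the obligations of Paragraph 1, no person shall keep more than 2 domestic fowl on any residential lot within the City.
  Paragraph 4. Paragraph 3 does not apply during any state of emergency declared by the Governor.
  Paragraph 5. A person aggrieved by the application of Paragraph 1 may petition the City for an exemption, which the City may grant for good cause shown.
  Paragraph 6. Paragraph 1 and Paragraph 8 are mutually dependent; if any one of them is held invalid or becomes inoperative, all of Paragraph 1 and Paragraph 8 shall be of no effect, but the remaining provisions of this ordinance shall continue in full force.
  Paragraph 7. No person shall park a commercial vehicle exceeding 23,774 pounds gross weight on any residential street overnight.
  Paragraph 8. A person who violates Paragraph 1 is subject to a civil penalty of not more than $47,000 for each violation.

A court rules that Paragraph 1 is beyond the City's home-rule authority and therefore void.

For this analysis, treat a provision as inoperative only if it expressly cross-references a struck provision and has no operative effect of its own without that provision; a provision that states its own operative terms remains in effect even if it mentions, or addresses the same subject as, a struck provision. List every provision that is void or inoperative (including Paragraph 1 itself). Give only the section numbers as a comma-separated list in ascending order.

1, 5, 8

Paragraph 1 is struck. Paragraph 5 has no operative effect of its own apart from Paragraph 1 and is therefore inoperative. Paragraph 8 operates only by reference to Paragraph 1, so it falls with Paragraph 1. Although Paragraph 3 refers to Paragraph 1, its operative terms do not depend on Paragraph 1, so it remains in effect. Paragraph 6 declares Paragraph 1 and Paragraph 8 mutually dependent; since one of them has fallen, all of them are of no effect. The remainder continues in force under Paragraph 6. That leaves Paragraph 2, Paragraph 3, Paragraph 4, Paragraph 6, and Paragraph 7 in effect.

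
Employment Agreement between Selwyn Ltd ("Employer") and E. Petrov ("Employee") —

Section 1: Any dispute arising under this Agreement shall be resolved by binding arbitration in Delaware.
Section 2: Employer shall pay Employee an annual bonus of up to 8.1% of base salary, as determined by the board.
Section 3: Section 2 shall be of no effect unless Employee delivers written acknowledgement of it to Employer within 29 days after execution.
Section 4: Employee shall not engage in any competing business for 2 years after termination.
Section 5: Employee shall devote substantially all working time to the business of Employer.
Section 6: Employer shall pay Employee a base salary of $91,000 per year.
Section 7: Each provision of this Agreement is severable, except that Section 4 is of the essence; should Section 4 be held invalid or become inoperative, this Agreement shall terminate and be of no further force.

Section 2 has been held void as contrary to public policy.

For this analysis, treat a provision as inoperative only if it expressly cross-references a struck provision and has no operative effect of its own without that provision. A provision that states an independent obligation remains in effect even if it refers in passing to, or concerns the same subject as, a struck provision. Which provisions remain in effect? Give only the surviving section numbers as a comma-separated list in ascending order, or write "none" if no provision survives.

1, 4, 5, 6, 7

Section 2 is struck. Section 3 operates only by reference to Section 2, so it falls with Section 2. Section 7 makes Section 4 an essential term, but Section 4 is unaffected, so the severability proviso in Section 7 preserves the remaining provisions. Section 1, Section 4, Section 5, Section 6, and Section 7 remain in effect.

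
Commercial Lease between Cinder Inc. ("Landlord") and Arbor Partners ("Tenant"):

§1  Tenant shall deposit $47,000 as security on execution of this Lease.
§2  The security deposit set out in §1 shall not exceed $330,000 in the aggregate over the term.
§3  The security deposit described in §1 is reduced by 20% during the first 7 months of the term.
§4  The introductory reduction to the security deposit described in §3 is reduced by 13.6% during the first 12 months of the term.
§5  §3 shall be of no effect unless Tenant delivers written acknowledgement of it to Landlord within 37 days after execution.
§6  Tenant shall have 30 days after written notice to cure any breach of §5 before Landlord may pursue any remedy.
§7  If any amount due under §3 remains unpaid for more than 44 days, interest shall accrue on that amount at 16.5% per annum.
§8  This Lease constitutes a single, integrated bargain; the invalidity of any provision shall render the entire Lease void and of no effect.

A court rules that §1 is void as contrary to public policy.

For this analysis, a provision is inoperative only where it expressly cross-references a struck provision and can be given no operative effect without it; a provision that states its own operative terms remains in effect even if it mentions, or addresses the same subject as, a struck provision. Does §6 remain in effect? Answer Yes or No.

No

§1 is struck. §2 does nothing except set the aggregate cap on the security deposit by reference to §1; with §1 gone it has no independent effect and is inoperative. The whole of §3 is the introductory reduction to the security deposit, defined by reference to §1, so §3 cannot stand once §1 is removed. §4 operates only by reference to §3, so it falls with §3. The only function of §5 is the acknowledgement condition for §3, so it cannot stand once §3 is removed. §7 operates only by reference to §3, so it falls with §3. §6 has no operative effect of its own apart from §5 and is therefore inoperative. §8 provides that the Lease is not severable, so the invalidity of any one provision voids the entire Lease. No provision of the Lease survives. §6 is among the inoperative provisions, so the answer is no.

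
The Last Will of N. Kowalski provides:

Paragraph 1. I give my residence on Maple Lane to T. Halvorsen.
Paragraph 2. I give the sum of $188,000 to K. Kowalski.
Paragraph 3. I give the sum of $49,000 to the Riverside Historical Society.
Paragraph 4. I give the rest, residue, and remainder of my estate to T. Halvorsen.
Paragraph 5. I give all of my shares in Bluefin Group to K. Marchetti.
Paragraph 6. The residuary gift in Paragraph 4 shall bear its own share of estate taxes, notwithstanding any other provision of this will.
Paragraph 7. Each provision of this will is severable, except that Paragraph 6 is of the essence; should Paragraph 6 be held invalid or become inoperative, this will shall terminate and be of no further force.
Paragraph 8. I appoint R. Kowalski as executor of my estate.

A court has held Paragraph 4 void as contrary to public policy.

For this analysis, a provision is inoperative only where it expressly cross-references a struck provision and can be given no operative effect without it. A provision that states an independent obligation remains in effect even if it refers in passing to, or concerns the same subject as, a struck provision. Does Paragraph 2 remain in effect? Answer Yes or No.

No

Paragraph 4 is struck. Paragraph 6 merely fixes the tax charge on Paragraph 4; with Paragraph 4 gone it has nothing to operate on and falls away. Paragraph 7 makes Paragraph 6 an essential term, and Paragraph 6 has been rendered inoperative by the cascade; under Paragraph 7, the entire will is therefore void. No provision of the will survives. Paragraph 2 is among the inoperative provisions, so the answer is no.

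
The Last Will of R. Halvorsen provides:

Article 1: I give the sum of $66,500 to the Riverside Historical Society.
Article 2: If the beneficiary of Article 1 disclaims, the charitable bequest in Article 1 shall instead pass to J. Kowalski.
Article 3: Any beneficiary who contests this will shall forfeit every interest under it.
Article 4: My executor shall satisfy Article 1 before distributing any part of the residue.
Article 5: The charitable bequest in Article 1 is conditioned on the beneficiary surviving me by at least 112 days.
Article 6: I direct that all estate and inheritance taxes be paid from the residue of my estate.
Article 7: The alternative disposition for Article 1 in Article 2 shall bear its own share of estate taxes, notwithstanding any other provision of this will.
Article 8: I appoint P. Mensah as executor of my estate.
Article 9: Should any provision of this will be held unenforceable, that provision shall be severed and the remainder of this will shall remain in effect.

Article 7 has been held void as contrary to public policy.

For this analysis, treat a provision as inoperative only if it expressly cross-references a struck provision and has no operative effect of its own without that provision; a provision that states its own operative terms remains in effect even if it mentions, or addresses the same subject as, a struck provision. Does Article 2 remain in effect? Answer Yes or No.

Yes

Article 7 is struck. No other provision's operative terms depend on Article 7. Article 9 is a severability clause and preserves every provision that can still be given independent effect. Article 1, Article 2, Article 3, Article 4, Article 5, Article 6, Article 8, and Article 9 remain in effect. Article 2 is among the surviving provisions, so the answer is yes.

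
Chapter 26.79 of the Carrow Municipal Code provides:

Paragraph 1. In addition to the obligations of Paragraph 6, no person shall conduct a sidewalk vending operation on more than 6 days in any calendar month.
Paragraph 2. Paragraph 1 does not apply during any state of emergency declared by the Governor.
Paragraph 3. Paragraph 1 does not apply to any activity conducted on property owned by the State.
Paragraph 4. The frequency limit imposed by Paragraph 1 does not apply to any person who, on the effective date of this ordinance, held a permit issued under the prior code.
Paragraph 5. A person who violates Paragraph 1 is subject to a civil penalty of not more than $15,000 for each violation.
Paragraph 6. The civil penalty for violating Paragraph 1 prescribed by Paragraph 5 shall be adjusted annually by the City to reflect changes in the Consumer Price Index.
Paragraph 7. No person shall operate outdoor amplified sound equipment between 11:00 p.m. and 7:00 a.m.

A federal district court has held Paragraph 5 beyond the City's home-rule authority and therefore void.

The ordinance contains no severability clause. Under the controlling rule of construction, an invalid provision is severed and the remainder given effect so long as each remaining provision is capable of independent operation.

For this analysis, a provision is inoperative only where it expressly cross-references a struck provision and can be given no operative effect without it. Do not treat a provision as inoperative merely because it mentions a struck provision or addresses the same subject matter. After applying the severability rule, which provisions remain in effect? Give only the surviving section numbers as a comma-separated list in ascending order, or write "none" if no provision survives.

1, 2, 3, 4, 7

Paragraph 5 is struck. Paragraph 6 operates only by reference to Paragraph 5, so it falls with Paragraph 5. Although Paragraph 1 refers to Paragraph 6, its operative terms do not depend on Paragraph 6, so it remains in effect. Under the stated default rule, only provisions that cannot operate independently fall away; the rest are enforced. The provisions still in force are Paragraph 1, Paragraph 2, Paragraph 3, Paragraph 4, and Paragraph 7.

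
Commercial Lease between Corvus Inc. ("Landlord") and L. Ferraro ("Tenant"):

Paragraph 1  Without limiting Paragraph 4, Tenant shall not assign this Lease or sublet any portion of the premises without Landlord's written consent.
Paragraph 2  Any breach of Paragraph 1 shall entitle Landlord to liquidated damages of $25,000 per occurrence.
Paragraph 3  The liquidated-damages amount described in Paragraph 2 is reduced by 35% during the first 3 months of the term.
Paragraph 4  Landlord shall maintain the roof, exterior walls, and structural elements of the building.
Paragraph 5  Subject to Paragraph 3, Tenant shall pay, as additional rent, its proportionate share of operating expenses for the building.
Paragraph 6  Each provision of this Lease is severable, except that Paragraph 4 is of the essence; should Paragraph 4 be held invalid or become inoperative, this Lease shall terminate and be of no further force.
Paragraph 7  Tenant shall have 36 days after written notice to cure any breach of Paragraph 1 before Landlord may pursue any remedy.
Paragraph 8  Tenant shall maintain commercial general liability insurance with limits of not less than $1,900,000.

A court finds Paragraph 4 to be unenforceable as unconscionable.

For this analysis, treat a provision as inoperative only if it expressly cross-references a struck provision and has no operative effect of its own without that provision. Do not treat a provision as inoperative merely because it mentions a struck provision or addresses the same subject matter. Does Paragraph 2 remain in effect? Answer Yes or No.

Paragraph 4 is struck. No other provision's operative terms depend on Paragraph 4. Paragraph 6 makes Paragraph 4 an essential term, and Paragraph 4 is the provision held invalid; under Paragraph 6, the entire Lease is therefore void. No provision of the Lease survives. Paragraph 2 is among the inoperative provisions, so the answer is no.

No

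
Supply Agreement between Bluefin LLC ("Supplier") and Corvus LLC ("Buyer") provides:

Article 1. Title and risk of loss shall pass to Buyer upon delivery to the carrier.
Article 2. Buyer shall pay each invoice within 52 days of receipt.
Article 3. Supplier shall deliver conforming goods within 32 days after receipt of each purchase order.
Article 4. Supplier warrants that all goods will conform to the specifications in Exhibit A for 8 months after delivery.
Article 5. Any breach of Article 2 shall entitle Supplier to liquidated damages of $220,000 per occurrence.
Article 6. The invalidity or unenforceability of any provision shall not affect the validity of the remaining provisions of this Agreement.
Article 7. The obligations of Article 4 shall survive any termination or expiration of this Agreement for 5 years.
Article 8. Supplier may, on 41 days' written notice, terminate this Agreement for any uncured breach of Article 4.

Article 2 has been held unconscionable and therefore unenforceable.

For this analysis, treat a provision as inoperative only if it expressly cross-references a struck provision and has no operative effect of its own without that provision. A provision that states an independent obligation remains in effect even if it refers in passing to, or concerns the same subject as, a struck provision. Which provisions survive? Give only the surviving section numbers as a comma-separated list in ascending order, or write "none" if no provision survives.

1, 3, 4, 6, 7, 8

Article 2 is struck. Article 5 operates only by reference to Article 2, so it falls with Article 2. Under the severability clause in Article 6, the remaining provisions continue in force. The provisions still in force are Article 1, Article 3, Article 4, Article 6, Article 7, and Article 8.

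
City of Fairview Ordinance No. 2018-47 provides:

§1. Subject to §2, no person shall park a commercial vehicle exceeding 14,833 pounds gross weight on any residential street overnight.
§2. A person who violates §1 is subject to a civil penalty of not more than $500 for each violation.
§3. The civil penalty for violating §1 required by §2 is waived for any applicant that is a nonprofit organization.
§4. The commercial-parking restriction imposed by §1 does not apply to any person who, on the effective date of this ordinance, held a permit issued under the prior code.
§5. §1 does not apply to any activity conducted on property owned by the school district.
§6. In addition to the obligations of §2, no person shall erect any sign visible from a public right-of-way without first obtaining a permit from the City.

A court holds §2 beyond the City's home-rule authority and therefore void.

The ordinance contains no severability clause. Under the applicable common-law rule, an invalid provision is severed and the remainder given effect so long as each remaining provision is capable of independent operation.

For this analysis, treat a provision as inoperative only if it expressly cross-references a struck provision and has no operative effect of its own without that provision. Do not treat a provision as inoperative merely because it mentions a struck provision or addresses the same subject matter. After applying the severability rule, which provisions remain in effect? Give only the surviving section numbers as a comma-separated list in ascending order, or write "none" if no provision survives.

1, 4, 5, 6

§2 is struck. §3 operates only by reference to §2, so it falls with §2. §1 mentions §2 but its own obligation stands independently of §2, so §1 is not affected. Although §6 refers to §2, its operative terms do not depend on §2, so it remains in effect. Under the stated default rule, only provisions that cannot operate independently fall away; the rest are enforced. The provisions still in force are §1, §4, §5, and §6.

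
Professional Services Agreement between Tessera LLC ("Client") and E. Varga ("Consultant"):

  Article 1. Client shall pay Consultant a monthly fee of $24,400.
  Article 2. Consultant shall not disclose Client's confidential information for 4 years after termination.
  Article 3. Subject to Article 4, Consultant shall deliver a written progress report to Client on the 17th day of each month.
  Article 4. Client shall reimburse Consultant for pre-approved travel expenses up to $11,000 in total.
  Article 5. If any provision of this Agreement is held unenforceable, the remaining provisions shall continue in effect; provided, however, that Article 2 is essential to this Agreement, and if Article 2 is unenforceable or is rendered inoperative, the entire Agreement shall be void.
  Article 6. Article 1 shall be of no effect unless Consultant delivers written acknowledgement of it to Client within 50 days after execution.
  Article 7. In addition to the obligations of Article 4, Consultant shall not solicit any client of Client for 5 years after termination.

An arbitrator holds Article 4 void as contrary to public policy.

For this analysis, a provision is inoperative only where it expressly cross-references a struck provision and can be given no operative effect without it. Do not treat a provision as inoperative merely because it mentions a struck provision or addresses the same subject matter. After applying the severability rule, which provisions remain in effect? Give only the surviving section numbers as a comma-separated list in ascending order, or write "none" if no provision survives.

Article 4 is struck. Article 3 mentions Article 4 but its own obligation stands independently of Article 4, so Article 3 is not affected. Article 7 mentions Article 4 but its own obligation stands independently of Article 4, so Article 7 is not affected. No other provision's operative terms depend on Article 4. Article 5 makes Article 2 an essential term, but Article 2 is unaffected, so the severability proviso in Article 5 preserves the remaining provisions. Article 1, Article 2, Article 3, Article 5, Article 6, and Article 7 remain in effect.

1, 2, 3, 5, 6, 7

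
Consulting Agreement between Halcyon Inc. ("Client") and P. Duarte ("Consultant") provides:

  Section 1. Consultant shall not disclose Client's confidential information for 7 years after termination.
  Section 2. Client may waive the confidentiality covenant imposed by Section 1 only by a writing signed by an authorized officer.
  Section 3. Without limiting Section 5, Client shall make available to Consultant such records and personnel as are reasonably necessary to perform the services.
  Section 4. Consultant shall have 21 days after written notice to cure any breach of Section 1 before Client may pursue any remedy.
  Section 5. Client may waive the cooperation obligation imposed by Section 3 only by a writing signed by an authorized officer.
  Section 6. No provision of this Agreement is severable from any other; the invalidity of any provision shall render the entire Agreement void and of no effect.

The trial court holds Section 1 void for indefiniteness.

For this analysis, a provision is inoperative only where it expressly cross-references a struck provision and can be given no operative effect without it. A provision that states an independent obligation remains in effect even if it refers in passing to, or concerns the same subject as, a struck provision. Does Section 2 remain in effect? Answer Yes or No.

Section 1 is struck. Section 2 operates only by reference to Section 1, so it falls with Section 1. Section 4 has no operative effect of its own apart from Section 1 and is therefore inoperative. Section 6 provides that the Agreement is not severable, so the invalidity of any one provision voids the entire Agreement. No provision of the Agreement survives. Section 2 is among the inoperative provisions, so the answer is no.

No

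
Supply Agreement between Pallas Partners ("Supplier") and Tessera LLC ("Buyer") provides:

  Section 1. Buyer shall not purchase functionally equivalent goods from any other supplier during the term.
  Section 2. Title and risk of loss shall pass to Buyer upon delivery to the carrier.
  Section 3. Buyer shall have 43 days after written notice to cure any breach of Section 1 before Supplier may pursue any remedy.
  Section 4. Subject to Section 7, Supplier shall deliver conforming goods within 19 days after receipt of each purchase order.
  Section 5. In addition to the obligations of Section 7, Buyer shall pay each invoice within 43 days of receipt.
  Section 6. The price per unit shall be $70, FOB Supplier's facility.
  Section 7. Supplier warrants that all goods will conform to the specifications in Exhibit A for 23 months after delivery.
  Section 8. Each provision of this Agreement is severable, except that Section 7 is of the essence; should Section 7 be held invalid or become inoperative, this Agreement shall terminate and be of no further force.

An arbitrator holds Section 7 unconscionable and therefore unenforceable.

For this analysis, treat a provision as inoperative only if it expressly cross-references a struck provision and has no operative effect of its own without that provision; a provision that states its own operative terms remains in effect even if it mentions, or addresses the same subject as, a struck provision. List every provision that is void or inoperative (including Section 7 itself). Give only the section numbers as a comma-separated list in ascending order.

Section 7 is struck. Nothing else in the Agreement is defined by reference to Section 7. Section 8 makes Section 7 an essential term, and Section 7 is the provision held invalid; under Section 8, the entire Agreement is therefore void. No provision of the Agreement survives.

1, 2, 3, 4, 5, 6, 7, 8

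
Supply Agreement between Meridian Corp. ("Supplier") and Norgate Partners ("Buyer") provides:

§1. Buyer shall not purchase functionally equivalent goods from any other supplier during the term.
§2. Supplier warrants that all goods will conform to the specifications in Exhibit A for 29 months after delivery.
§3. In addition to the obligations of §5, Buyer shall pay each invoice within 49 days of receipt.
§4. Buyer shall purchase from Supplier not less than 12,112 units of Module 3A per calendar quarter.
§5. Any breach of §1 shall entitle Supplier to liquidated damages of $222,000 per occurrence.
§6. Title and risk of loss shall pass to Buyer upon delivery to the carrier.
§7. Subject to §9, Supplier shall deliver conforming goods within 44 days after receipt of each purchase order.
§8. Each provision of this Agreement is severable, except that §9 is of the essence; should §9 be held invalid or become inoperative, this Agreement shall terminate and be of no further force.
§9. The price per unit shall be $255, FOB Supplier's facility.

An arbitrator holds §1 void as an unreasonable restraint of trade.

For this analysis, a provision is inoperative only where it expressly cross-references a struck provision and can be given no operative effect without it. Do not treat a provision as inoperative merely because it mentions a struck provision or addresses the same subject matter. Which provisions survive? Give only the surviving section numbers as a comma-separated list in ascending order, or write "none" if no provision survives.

§1 is struck. The whole of §5 is the liquidated-damages amount, defined by reference to §1, so §5 cannot stand once §1 is removed. §3 mentions §5 but its own obligation stands independently of §5, so §3 is not affected. §8 makes §9 an essential term, but §9 is unaffected, so the severability proviso in §8 preserves the remaining provisions. The provisions still in force are §2, §3, §4, §6, §7, §8, and §9.

2, 3, 4, 6, 7, 8, 9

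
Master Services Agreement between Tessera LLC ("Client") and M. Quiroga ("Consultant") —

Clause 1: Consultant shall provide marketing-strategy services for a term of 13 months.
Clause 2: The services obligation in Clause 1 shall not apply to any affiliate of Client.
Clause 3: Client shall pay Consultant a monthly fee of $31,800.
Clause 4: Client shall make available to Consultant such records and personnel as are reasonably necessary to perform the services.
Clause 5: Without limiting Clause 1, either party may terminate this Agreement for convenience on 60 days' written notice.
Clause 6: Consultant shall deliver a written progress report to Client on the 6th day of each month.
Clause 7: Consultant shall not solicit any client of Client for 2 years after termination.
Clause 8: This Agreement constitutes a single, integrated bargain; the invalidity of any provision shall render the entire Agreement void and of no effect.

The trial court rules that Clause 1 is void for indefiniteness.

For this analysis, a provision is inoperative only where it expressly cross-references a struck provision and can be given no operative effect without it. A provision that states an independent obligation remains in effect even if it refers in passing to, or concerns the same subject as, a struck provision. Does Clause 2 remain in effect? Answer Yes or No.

Clause 1 is struck. Clause 2 operates only by reference to Clause 1, so it falls with Clause 1. Clause 8 provides that the Agreement is not severable, so the invalidity of any one provision voids the entire Agreement. No provision of the Agreement survives. Clause 2 is among the inoperative provisions, so the answer is no.

No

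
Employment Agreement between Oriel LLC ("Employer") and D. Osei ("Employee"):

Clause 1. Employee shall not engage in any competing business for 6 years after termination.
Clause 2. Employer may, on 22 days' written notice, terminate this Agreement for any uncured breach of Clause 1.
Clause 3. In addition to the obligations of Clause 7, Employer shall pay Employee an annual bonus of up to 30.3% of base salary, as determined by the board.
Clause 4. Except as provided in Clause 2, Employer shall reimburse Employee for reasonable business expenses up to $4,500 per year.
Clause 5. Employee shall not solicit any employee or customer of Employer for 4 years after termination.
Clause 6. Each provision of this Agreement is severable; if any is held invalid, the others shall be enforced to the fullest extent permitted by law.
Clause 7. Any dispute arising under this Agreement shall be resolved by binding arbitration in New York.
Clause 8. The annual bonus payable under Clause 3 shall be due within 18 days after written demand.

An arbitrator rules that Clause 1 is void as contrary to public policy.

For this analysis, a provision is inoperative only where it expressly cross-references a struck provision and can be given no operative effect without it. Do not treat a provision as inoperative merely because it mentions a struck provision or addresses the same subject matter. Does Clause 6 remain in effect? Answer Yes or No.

Clause 1 is struck. Clause 2 has no operative effect of its own apart from Clause 1 and is therefore inoperative. Clause 4 mentions Clause 2 but its own obligation stands independently of Clause 2, so Clause 4 is not affected. Under the severability clause in Clause 6, the remaining provisions continue in force. That leaves Clause 3, Clause 4, Clause 5, Clause 6, Clause 7, and Clause 8 in effect. Clause 6 is among the surviving provisions, so the answer is yes.

Yes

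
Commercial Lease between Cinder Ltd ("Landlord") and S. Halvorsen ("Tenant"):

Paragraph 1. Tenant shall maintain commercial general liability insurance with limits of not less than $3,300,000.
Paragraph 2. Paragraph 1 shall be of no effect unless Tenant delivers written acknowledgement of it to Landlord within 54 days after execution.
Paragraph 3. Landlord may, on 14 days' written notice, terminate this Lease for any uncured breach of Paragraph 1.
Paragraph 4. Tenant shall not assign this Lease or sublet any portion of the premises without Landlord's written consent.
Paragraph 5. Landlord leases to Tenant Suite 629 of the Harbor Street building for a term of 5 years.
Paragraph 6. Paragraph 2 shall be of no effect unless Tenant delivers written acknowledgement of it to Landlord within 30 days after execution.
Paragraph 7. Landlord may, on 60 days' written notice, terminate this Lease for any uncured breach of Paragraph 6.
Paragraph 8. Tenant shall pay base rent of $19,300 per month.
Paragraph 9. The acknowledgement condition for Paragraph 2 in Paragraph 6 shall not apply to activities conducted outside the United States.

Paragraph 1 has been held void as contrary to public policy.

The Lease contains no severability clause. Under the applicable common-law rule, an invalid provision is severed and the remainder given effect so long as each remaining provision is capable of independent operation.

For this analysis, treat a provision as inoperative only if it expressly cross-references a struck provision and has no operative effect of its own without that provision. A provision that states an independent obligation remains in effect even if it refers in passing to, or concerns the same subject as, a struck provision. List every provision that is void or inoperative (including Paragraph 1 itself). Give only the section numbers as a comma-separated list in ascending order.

Paragraph 1 is struck. Paragraph 2 operates only by reference to Paragraph 1, so it falls with Paragraph 1. The only function of Paragraph 3 is the termination right for breach of Paragraph 1, so it cannot stand once Paragraph 1 is removed. The only function of Paragraph 6 is the acknowledgement condition for Paragraph 2, so it cannot stand once Paragraph 2 is removed. Paragraph 7 merely fixes the termination right for breach of Paragraph 6; with Paragraph 6 gone it has nothing to operate on and falls away. Paragraph 9 does nothing except set the carve-out from the acknowledgement condition for Paragraph 2 by reference to Paragraph 6; with Paragraph 6 gone it has no independent effect and is inoperative. Under the stated default rule, only provisions that cannot operate independently fall away; the rest are enforced. That leaves Paragraph 4, Paragraph 5, and Paragraph 8 in effect.

1, 2, 3, 6, 7, 9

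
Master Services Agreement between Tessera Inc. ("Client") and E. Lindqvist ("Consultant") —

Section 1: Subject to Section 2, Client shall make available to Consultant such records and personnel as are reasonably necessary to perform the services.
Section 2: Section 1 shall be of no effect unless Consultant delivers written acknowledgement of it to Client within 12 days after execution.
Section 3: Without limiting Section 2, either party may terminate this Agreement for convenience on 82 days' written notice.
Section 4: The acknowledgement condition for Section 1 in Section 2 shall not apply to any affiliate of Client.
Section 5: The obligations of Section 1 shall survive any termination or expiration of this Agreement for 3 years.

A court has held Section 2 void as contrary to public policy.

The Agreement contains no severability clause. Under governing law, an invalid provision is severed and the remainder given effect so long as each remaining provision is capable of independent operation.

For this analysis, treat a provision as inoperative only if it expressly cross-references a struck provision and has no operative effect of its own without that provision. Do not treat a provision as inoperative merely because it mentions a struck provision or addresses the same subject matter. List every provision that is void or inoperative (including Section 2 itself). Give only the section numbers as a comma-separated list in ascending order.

Section 2 is struck. Section 4 has no operative effect of its own apart from Section 2 and is therefore inoperative. Section 3 mentions Section 2 but its own obligation stands independently of Section 2, so Section 3 is not affected. Section 1 mentions Section 2 but its own obligation stands independently of Section 2, so Section 1 is not affected. Under the stated default rule, only provisions that cannot operate independently fall away; the rest are enforced. That leaves Section 1, Section 3, and Section 5 in effect.

2, 4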